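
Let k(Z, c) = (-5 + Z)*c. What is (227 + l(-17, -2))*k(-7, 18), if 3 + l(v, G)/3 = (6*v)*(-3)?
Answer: -245376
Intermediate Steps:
k(Z, c) = c*(-5 + Z)
l(v, G) = -9 - 54*v (l(v, G) = -9 + 3*((6*v)*(-3)) = -9 + 3*(-18*v) = -9 - 54*v)
(227 + l(-17, -2))*k(-7, 18) = (227 + (-9 - 54*(-17)))*(18*(-5 - 7)) = (227 + (-9 + 918))*(18*(-12)) = (227 + 909)*(-216) = 1136*(-216) = -245376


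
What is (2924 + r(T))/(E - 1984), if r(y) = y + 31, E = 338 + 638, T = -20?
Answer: -2935/1008 ≈ -2.9117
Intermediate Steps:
E = 976
r(y) = 31 + y
(2924 + r(T))/(E - 1984) = (2924 + (31 - 20))/(976 - 1984) = (2924 + 11)/(-1008) = 2935*(-1/1008) = -2935/1008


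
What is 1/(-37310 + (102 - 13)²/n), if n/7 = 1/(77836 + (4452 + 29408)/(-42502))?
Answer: 21251/1870912161108 ≈ 1.1359e-8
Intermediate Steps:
n = 21251/236296558 (n = 7/(77836 + (4452 + 29408)/(-42502)) = 7/(77836 + 33860*(-1/42502)) = 7/(77836 - 16930/21251) = 7/(1654075906/21251) = 7*(21251/1654075906) = 21251/236296558 ≈ 8.9934e-5)
1/(-37310 + (102 - 13)²/n) = 1/(-37310 + (102 - 13)²/(21251/236296558)) = 1/(-37310 + 89²*(236296558/21251)) = 1/(-37310 + 7921*(236296558/21251)) = 1/(-37310 + 1871705035918/21251) = 1/(1870912161108/21251) = 21251/1870912161108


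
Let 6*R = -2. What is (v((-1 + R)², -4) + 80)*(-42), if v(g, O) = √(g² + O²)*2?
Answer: -3360 - 112*√97/3 ≈ -3727.7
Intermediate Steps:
R = -⅓ (R = (⅙)*(-2) = -⅓ ≈ -0.33333)
v(g, O) = 2*√(O² + g²) (v(g, O) = √(O² + g²)*2 = 2*√(O² + g²))
(v((-1 + R)², -4) + 80)*(-42) = (2*√((-4)² + ((-1 - ⅓)²)²) + 80)*(-42) = (2*√(16 + ((-4/3)²)²) + 80)*(-42) = (2*√(16 + (16/9)²) + 80)*(-42) = (2*√(16 + 256/81) + 80)*(-42) = (2*√(1552/81) + 80)*(-42) = (2*(4*√97/9) + 80)*(-42) = (8*√97/9 + 80)*(-42) = (80 + 8*√97/9)*(-42) = -3360 - 112*√97/3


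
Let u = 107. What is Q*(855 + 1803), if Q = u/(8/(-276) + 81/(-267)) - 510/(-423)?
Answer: -81779835142/95927 ≈ -8.5252e+5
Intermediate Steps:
Q = -92302297/287781 (Q = 107/(8/(-276) + 81/(-267)) - 510/(-423) = 107/(8*(-1/276) + 81*(-1/267)) - 510*(-1/423) = 107/(-2/69 - 27/89) + 170/141 = 107/(-2041/6141) + 170/141 = 107*(-6141/2041) + 170/141 = -657087/2041 + 170/141 = -92302297/287781 ≈ -320.74)
Q*(855 + 1803) = -92302297*(855 + 1803)/287781 = -92302297/287781*2658 = -81779835142/95927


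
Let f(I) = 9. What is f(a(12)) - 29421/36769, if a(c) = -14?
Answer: 301500/36769 ≈ 8.1998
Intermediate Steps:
f(a(12)) - 29421/36769 = 9 - 29421/36769 = 301500/36769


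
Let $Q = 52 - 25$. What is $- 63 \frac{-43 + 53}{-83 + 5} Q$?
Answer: $\frac{2835}{13} \approx 218.08$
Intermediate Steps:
$Q = 27$ ($Q = 52 - 25 = 27$)
$- 63 \frac{-43 + 53}{-83 + 5} Q = - 63 \frac{-43 + 53}{-83 + 5} \cdot 27 = - 63 \frac{10}{-78} \cdot 27 = - 63 \cdot 10 \left(- \frac{1}{78}\right) 27 = \left(-63\right) \left(- \frac{5}{39}\right) 27 = \frac{105}{13} \cdot 27 = \frac{2835}{13}$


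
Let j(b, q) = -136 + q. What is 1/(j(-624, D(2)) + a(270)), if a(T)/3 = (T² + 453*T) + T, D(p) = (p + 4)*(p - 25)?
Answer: 1/586166 ≈ 1.7060e-6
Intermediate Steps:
D(p) = (-25 + p)*(4 + p) (D(p) = (4 + p)*(-25 + p) = (-25 + p)*(4 + p))
a(T) = 3*T² + 1362*T (a(T) = 3*((T² + 453*T) + T) = 3*(T² + 454*T) = 3*T² + 1362*T)
1/(j(-624, D(2)) + a(270)) = 1/((-136 + (-100 + 2² - 21*2)) + 3*270*(454 + 270)) = 1/((-136 + (-100 + 4 - 42)) + 3*270*724) = 1/((-136 - 138) + 586440) = 1/(-274 + 586440) = 1/586166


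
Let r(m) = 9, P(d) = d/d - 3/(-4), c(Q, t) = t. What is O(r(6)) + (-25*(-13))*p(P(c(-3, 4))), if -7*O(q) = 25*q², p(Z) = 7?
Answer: 13900/7 ≈ 1985.7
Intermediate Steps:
P(d) = 7/4 (P(d) = 1 - 3*(-¼) = 1 + ¾ = 7/4)
O(q) = -25*q²/7
O(r(6)) + (-25*(-13))*p(P(c(-3, 4))) = -25/7*9² - 25*(-13)*7 = -25/7*81 + 325*7 = -2025/7 + 2275 = 13900/7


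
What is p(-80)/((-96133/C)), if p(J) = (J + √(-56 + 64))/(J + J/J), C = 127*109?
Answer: -1107440/7594507 + 27686*√2/7594507 ≈ -0.14067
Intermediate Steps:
C = 13843
p(J) = (J + 2*√2)/(1 + J) (p(J) = (J + √8)/(J + 1) = (J + 2*√2)/(1 + J))
p(-80)/((-96133/C)) = ((-80 + 2*√2)/(1 - 80))/((-96133/13843)) = ((-80 + 2*√2)/(-79))/((-96133*1/13843)) = (-(-80 + 2*√2)/79)/(-96133/13843) = (80/79 - 2*√2/79)*(-13843/96133) = -1107440/7594507 + 27686*√2/7594507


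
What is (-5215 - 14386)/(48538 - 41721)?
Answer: -1153/401 ≈ -2.8753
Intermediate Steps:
(-5215 - 14386)/(48538 - 41721) = -19601/6817 = -19601*1/6817 = -1153/401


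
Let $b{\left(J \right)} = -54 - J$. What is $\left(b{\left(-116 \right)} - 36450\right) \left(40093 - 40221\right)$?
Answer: $4657664$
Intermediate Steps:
$\left(b{\left(-116 \right)} - 36450\right) \left(40093 - 40221\right) = \left(\left(-54 - -116\right) - 36450\right) \left(40093 - 40221\right) = \left(\left(-54 + 116\right) - 36450\right) \left(-128\right) = \left(62 - 36450\right) \left(-128\right) = \left(-36388\right) \left(-128\right) = 4657664$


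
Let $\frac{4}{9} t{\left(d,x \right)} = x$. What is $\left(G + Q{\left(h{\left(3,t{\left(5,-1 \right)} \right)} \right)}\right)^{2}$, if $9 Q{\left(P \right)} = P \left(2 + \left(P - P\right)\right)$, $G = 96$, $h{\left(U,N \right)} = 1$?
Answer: $\frac{749956}{81} \approx 9258.7$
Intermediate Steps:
$t{\left(d,x \right)} = \frac{9 x}{4}$
$Q{\left(P \right)} = \frac{2 P}{9}$ ($Q{\left(P \right)} = \frac{P \left(2 + \left(P - P\right)\right)}{9} = \frac{P \left(2 + 0\right)}{9} = \frac{P 2}{9} = \frac{2 P}{9}$)
$\left(G + Q{\left(h{\left(3,t{\left(5,-1 \right)} \right)} \right)}\right)^{2} = \left(96 + \frac{2}{9} \cdot 1\right)^{2} = \left(96 + \frac{2}{9}\right)^{2} = \left(\frac{866}{9}\right)^{2} = \frac{749956}{81}$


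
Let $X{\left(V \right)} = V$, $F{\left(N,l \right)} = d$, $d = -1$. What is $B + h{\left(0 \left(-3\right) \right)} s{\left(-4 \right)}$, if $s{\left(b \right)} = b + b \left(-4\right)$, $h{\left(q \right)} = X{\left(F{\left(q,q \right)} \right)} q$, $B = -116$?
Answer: $-116$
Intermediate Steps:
$F{\left(N,l \right)} = -1$
$h{\left(q \right)} = - q$
$s{\left(b \right)} = - 3 b$ ($s{\left(b \right)} = b - 4 b = - 3 b$)
$B + h{\left(0 \left(-3\right) \right)} s{\left(-4 \right)} = -116 + - 0 \left(-3\right) \left(\left(-3\right) \left(-4\right)\right) = -116 + \left(-1\right) 0 \cdot 12 = -116 + 0 \cdot 12 = -116 + 0 = -116$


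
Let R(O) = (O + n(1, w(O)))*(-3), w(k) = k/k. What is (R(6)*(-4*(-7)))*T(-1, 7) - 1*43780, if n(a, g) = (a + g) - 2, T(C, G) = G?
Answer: -47308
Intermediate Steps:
w(k) = 1
n(a, g) = -2 + a + g
R(O) = -3*O (R(O) = (O + (-2 + 1 + 1))*(-3) = (O + 0)*(-3) = O*(-3) = -3*O)
(R(6)*(-4*(-7)))*T(-1, 7) - 1*43780 = ((-3*6)*(-4*(-7)))*7 - 1*43780 = -18*28*7 - 43780 = -504*7 - 43780 = -3528 - 43780 = -47308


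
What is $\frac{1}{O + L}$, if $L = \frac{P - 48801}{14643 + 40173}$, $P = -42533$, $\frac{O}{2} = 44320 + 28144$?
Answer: $\frac{27408}{3972140957} \approx 6.9001 \cdot 10^{-6}$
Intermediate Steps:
$O = 144928$ ($O = 2 \left(44320 + 28144\right) = 2 \cdot 72464 = 144928$)
$L = - \frac{45667}{27408}$ ($L = \frac{-42533 - 48801}{14643 + 40173} = - \frac{91334}{54816} = \left(-91334\right) \frac{1}{54816} = - \frac{45667}{27408} \approx -1.6662$)
$\frac{1}{O + L} = \frac{1}{144928 - \frac{45667}{27408}} = \frac{1}{\frac{3972140957}{27408}} = \frac{27408}{3972140957}$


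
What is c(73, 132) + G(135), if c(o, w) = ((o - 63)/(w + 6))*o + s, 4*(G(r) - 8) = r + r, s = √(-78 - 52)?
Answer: 11149/138 + I*√130 ≈ 80.79 + 11.402*I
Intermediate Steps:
s = I*√130 (s = √(-130) = I*√130 ≈ 11.402*I)
G(r) = 8 + r/2 (G(r) = 8 + (r + r)/4 = 8 + (2*r)/4 = 8 + r/2)
c(o, w) = I*√130 + o*(-63 + o)/(6 + w) (c(o, w) = ((o - 63)/(w + 6))*o + I*√130 = ((-63 + o)/(6 + w))*o + I*√130 = o*(-63 + o)/(6 + w) + I*√130 = I*√130 + o*(-63 + o)/(6 + w))
c(73, 132) + G(135) = (73² - 63*73 + 6*I*√130 + I*132*√130)/(6 + 132) + (8 + (½)*135) = (5329 - 4599 + 6*I*√130 + 132*I*√130)/138 + (8 + 135/2) = (730 + 138*I*√130)/138 + 151/2 = (365/69 + I*√130) + 151/2 = 11149/138 + I*√130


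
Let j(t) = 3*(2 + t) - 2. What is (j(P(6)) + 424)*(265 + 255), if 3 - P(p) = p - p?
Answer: 227240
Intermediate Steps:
P(p) = 3 (P(p) = 3 - (p - p) = 3 - 1*0 = 3 + 0 = 3)
j(t) = 4 + 3*t (j(t) = (6 + 3*t) - 2 = 4 + 3*t)
(j(P(6)) + 424)*(265 + 255) = ((4 + 3*3) + 424)*(265 + 255) = ((4 + 9) + 424)*520 = (13 + 424)*520 = 437*520 = 227240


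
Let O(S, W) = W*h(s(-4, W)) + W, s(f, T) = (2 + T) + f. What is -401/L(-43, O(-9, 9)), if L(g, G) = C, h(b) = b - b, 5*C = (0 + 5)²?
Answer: -401/5 ≈ -80.200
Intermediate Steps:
s(f, T) = 2 + T + f
C = 5 (C = (0 + 5)²/5 = (⅕)*5² = (⅕)*25 = 5)
h(b) = 0
O(S, W) = W (O(S, W) = W*0 + W = 0 + W = W)
L(g, G) = 5
-401/L(-43, O(-9, 9)) = -401/5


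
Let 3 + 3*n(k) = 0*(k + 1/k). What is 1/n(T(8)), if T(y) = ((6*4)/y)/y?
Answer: -1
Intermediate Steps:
T(y) = 24/y² (T(y) = (24/y)/y = 24/y²)
n(k) = -1 (n(k) = -1 + (0*(k + 1/k))/3 = -1 + (⅓)*0 = -1 + 0 = -1)
1/n(T(8)) = 1/(-1) = -1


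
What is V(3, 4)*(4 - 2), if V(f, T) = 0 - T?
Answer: -8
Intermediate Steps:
V(f, T) = -T
V(3, 4)*(4 - 2) = (-1*4)*(4 - 2) = -4*2 = -8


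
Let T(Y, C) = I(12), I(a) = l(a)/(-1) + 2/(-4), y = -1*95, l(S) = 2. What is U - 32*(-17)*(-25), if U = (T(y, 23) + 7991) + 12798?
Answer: 14373/2 ≈ 7186.5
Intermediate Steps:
y = -95
I(a) = -5/2 (I(a) = 2/(-1) + 2/(-4) = 2*(-1) + 2*(-1/4) = -2 - 1/2 = -5/2)
T(Y, C) = -5/2
U = 41573/2 (U = (-5/2 + 7991) + 12798 = 15977/2 + 12798 = 41573/2 ≈ 20787.)
U - 32*(-17)*(-25) = 41573/2 - 32*(-17)*(-25) = 41573/2 + 544*(-25) = 41573/2 - 13600 = 14373/2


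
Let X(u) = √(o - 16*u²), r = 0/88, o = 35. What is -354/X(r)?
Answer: -354*√35/35 ≈ -59.837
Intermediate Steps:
r = 0 (r = 0*(1/88) = 0)
X(u) = √(35 - 16*u²)
-354/X(r) = -354/√(35 - 16*0²) = -354/√(35 - 16*0) = -354/√(35 + 0) = -354*√35/35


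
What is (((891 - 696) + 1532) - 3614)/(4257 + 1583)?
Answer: -1887/5840 ≈ -0.32312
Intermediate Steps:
(((891 - 696) + 1532) - 3614)/(4257 + 1583) = ((195 + 1532) - 3614)/5840 = (1727 - 3614)*(1/5840) = -1887*1/5840 = -1887/5840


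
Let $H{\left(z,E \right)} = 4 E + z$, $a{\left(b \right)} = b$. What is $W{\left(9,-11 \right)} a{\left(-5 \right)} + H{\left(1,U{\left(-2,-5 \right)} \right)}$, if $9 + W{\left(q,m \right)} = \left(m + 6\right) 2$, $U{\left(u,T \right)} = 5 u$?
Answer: $56$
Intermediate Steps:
$W{\left(q,m \right)} = 3 + 2 m$ ($W{\left(q,m \right)} = -9 + \left(m + 6\right) 2 = -9 + \left(6 + m\right) 2 = -9 + \left(12 + 2 m\right) = 3 + 2 m$)
$H{\left(z,E \right)} = z + 4 E$
$W{\left(9,-11 \right)} a{\left(-5 \right)} + H{\left(1,U{\left(-2,-5 \right)} \right)} = \left(3 + 2 \left(-11\right)\right) \left(-5\right) + \left(1 + 4 \cdot 5 \left(-2\right)\right) = \left(3 - 22\right) \left(-5\right) + \left(1 + 4 \left(-10\right)\right) = \left(-19\right) \left(-5\right) + \left(1 - 40\right) = 95 - 39 = 56$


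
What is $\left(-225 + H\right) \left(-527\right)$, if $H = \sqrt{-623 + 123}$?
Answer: $118575 - 5270 i \sqrt{5} \approx 1.1858 \cdot 10^{5} - 11784.0 i$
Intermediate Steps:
$H = 10 i \sqrt{5}$ ($H = \sqrt{-500} = 10 i \sqrt{5} \approx 22.361 i$)
$\left(-225 + H\right) \left(-527\right) = \left(-225 + 10 i \sqrt{5}\right) \left(-527\right) = 118575 - 5270 i \sqrt{5}$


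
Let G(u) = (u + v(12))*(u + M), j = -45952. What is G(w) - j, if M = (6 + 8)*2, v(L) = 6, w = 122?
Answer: 65152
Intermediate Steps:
M = 28 (M = 14*2 = 28)
G(u) = (6 + u)*(28 + u) (G(u) = (u + 6)*(u + 28) = (6 + u)*(28 + u))
G(w) - j = (168 + 122² + 34*122) - 1*(-45952) = (168 + 14884 + 4148) + 45952 = 19200 + 45952 = 65152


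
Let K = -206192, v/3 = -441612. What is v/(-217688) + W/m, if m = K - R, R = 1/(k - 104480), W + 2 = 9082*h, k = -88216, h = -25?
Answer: 293222485763451/40798400712194 ≈ 7.1871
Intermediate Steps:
W = -227052 (W = -2 + 9082*(-25) = -2 - 227050 = -227052)
R = -1/192696 (R = 1/(-88216 - 104480) = 1/(-192696) = -1/192696 ≈ -5.1895e-6)
v = -1324836 (v = 3*(-441612) = -1324836)
m = -39732373631/192696 (m = -206192 - 1*(-1/192696) = -206192 + 1/192696 = -39732373631/192696 ≈ -2.0619e+5)
v/(-217688) + W/m = -1324836/(-217688) - 227052/(-39732373631/192696) = -1324836*(-1/217688) - 227052*(-192696/39732373631) = 331209/54422 + 825509664/749667427 = 293222485763451/40798400712194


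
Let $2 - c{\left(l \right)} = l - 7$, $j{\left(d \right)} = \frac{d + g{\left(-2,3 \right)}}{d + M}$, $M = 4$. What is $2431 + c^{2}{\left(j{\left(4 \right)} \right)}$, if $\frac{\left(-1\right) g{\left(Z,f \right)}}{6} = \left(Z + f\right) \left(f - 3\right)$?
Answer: $\frac{10013}{4} \approx 2503.3$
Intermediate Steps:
$g{\left(Z,f \right)} = - 6 \left(-3 + f\right) \left(Z + f\right)$ ($g{\left(Z,f \right)} = - 6 \left(Z + f\right) \left(f - 3\right) = - 6 \left(Z + f\right) \left(-3 + f\right) = - 6 \left(-3 + f\right) \left(Z + f\right)$)
$j{\left(d \right)} = \frac{d}{4 + d}$ ($j{\left(d \right)} = \frac{d + \left(- 6 \cdot 3^{2} + 18 \left(-2\right) + 18 \cdot 3 - \left(-12\right) 3\right)}{d + 4} = \frac{d + \left(\left(-6\right) 9 - 36 + 54 + 36\right)}{4 + d} = \frac{d + \left(-54 - 36 + 54 + 36\right)}{4 + d} = \frac{d + 0}{4 + d} = \frac{d}{4 + d}$)
$c{\left(l \right)} = 9 - l$ ($c{\left(l \right)} = 2 - \left(l - 7\right) = 2 - \left(-7 + l\right) = 9 - l$)
$2431 + c^{2}{\left(j{\left(4 \right)} \right)} = 2431 + \left(9 - \frac{4}{4 + 4}\right)^{2} = 2431 + \left(9 - \frac{4}{8}\right)^{2} = 2431 + \left(9 - 4 \cdot \frac{1}{8}\right)^{2} = 2431 + \left(9 - \frac{1}{2}\right)^{2} = 2431 + \left(\frac{17}{2}\right)^{2} = 2431 + \frac{289}{4} = \frac{10013}{4}$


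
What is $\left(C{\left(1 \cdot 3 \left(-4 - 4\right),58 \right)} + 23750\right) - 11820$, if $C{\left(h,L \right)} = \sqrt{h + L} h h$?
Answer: $11930 + 576 \sqrt{34} \approx 15289.0$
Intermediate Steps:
$C{\left(h,L \right)} = h^{2} \sqrt{L + h}$ ($C{\left(h,L \right)} = \sqrt{L + h} h h = h \sqrt{L + h} h = h^{2} \sqrt{L + h}$)
$\left(C{\left(1 \cdot 3 \left(-4 - 4\right),58 \right)} + 23750\right) - 11820 = \left(\left(1 \cdot 3 \left(-4 - 4\right)\right)^{2} \sqrt{58 + 1 \cdot 3 \left(-4 - 4\right)} + 23750\right) - 11820 = \left(\left(1 \cdot 3 \left(-8\right)\right)^{2} \sqrt{58 + 1 \cdot 3 \left(-8\right)} + 23750\right) - 11820 = \left(\left(1 \left(-24\right)\right)^{2} \sqrt{58 + 1 \left(-24\right)} + 23750\right) - 11820 = \left(\left(-24\right)^{2} \sqrt{58 - 24} + 23750\right) - 11820 = \left(576 \sqrt{34} + 23750\right) - 11820 = \left(23750 + 576 \sqrt{34}\right) - 11820 = 11930 + 576 \sqrt{34}$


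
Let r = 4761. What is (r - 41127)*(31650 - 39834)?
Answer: 297619344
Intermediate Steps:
(r - 41127)*(31650 - 39834) = (4761 - 41127)*(31650 - 39834) = -36366*(-8184) = 297619344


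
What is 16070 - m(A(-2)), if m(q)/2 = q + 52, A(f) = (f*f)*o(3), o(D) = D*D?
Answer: 15894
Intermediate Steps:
o(D) = D²
A(f) = 9*f² (A(f) = (f*f)*3² = f²*9 = 9*f²)
m(q) = 104 + 2*q (m(q) = 2*(q + 52) = 2*(52 + q) = 104 + 2*q)
16070 - m(A(-2)) = 16070 - (104 + 2*(9*(-2)²)) = 16070 - (104 + 2*(9*4)) = 16070 - (104 + 2*36) = 16070 - (104 + 72) = 16070 - 1*176 = 16070 - 176 = 15894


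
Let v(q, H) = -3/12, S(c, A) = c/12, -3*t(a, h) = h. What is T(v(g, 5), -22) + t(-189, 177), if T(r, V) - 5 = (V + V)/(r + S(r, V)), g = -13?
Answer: 1410/13 ≈ 108.46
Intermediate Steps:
t(a, h) = -h/3
S(c, A) = c/12 (S(c, A) = c*(1/12) = c/12)
v(q, H) = -1/4 (v(q, H) = -3*1/12 = -1/4)
T(r, V) = 5 + 24*V/(13*r) (T(r, V) = 5 + (V + V)/(r + r/12) = 5 + (2*V)/((13*r/12)) = 5 + (2*V)*(12/(13*r)) = 5 + 24*V/(13*r))
T(v(g, 5), -22) + t(-189, 177) = (5 + (24/13)*(-22)/(-1/4)) - 1/3*177 = (5 + (24/13)*(-22)*(-4)) - 59 = (5 + 2112/13) - 59 = 2177/13 - 59 = 1410/13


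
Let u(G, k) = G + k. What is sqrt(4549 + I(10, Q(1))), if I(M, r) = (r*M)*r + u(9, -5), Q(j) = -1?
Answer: 39*sqrt(3) ≈ 67.550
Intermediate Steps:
I(M, r) = 4 + M*r**2 (I(M, r) = (r*M)*r + (9 - 5) = (M*r)*r + 4 = M*r**2 + 4 = 4 + M*r**2)
sqrt(4549 + I(10, Q(1))) = sqrt(4549 + (4 + 10*(-1)**2)) = sqrt(4549 + (4 + 10*1)) = sqrt(4549 + (4 + 10)) = sqrt(4549 + 14) = sqrt(4563) = 39*sqrt(3)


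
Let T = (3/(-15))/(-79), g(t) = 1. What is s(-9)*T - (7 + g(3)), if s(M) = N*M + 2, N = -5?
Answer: -3113/395 ≈ -7.8810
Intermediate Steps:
s(M) = 2 - 5*M (s(M) = -5*M + 2 = 2 - 5*M)
T = 1/395 (T = (3*(-1/15))*(-1/79) = -1/5*(-1/79) = 1/395 ≈ 0.0025316)
s(-9)*T - (7 + g(3)) = (2 - 5*(-9))*(1/395) - (7 + 1) = (2 + 45)*(1/395) - 1*8 = 47*(1/395) - 8 = 47/395 - 8 = -3113/395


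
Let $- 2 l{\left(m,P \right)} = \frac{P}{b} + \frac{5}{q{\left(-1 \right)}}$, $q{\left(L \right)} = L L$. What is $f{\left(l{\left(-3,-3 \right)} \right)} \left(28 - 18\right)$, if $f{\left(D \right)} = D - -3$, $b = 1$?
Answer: $20$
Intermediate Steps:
$q{\left(L \right)} = L^{2}$
$l{\left(m,P \right)} = - \frac{5}{2} - \frac{P}{2}$ ($l{\left(m,P \right)} = - \frac{\frac{P}{1} + \frac{5}{\left(-1\right)^{2}}}{2} = - \frac{P 1 + \frac{5}{1}}{2} = - \frac{P + 5 \cdot 1}{2} = - \frac{P + 5}{2} = - \frac{5 + P}{2} = - \frac{5}{2} - \frac{P}{2}$)
$f{\left(D \right)} = 3 + D$ ($f{\left(D \right)} = D + 3 = 3 + D$)
$f{\left(l{\left(-3,-3 \right)} \right)} \left(28 - 18\right) = \left(3 - 1\right) \left(28 - 18\right) = \left(3 + \left(- \frac{5}{2} + \frac{3}{2}\right)\right) \left(28 - 18\right) = \left(3 - 1\right) 10 = 2 \cdot 10 = 20$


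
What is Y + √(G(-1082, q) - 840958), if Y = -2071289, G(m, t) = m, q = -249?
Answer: -2071289 + 6*I*√23390 ≈ -2.0713e+6 + 917.63*I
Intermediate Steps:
Y + √(G(-1082, q) - 840958) = -2071289 + √(-1082 - 840958) = -2071289 + √(-842040) = -2071289 + 6*I*√23390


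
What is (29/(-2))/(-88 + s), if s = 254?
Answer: -29/332 ≈ -0.087349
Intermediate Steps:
(29/(-2))/(-88 + s) = (29/(-2))/(-88 + 254) = (29*(-½))/166 = -29/2*1/166 = -29/332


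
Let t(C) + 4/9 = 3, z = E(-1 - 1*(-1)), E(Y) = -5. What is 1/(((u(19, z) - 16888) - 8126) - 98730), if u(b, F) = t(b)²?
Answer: -81/10022735 ≈ -8.0816e-6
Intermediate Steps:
z = -5
t(C) = 23/9 (t(C) = -4/9 + 3 = 23/9)
u(b, F) = 529/81 (u(b, F) = (23/9)² = 529/81)
1/(((u(19, z) - 16888) - 8126) - 98730) = 1/(((529/81 - 16888) - 8126) - 98730) = 1/((-1367399/81 - 8126) - 98730) = 1/(-2025605/81 - 98730) = 1/(-10022735/81) = -81/10022735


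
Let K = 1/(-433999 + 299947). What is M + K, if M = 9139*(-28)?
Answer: -34302834385/134052 ≈ -2.5589e+5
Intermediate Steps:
M = -255892
K = -1/134052 (K = 1/(-134052) = -1/134052 ≈ -7.4598e-6)
M + K = -255892 - 1/134052 = -34302834385/134052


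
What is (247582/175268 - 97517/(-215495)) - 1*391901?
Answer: -1057270459288501/2697812690 ≈ -3.9190e+5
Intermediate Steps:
(247582/175268 - 97517/(-215495)) - 1*391901 = (247582*(1/175268) - 97517*(-1/215495)) - 391901 = (123791/87634 + 13931/30785) - 391901 = 5031735189/2697812690 - 391901 = -1057270459288501/2697812690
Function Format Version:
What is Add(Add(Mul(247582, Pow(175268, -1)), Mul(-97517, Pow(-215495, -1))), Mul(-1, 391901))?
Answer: Rational(-1057270459288501, 2697812690) ≈ -3.9190e+5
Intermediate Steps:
Add(Add(Mul(247582, Pow(175268, -1)), Mul(-97517, Pow(-215495, -1))), Mul(-1, 391901)) = Add(Add(Mul(247582, Rational(1, 175268)), Mul(-97517, Rational(-1, 215495))), -391901) = Add(Add(Rational(123791, 87634), Rational(13931, 30785)), -391901) = Add(Rational(5031735189, 2697812690), -391901) = Rational(-1057270459288501, 2697812690)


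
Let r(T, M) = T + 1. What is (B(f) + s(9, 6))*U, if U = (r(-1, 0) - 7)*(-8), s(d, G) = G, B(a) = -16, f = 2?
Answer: -560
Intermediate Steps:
r(T, M) = 1 + T
U = 56 (U = ((1 - 1) - 7)*(-8) = (0 - 7)*(-8) = -7*(-8) = 56)
(B(f) + s(9, 6))*U = (-16 + 6)*56 = -10*56 = -560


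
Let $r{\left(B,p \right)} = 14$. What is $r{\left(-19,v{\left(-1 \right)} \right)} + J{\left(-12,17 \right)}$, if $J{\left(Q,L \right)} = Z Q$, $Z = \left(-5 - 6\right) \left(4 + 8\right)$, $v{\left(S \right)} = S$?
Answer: $1598$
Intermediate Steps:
$Z = -132$ ($Z = \left(-11\right) 12 = -132$)
$J{\left(Q,L \right)} = - 132 Q$
$r{\left(-19,v{\left(-1 \right)} \right)} + J{\left(-12,17 \right)} = 14 - -1584 = 14 + 1584 = 1598$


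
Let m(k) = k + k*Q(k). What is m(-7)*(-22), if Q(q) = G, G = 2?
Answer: 462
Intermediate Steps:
Q(q) = 2
m(k) = 3*k (m(k) = k + k*2 = k + 2*k = 3*k)
m(-7)*(-22) = (3*(-7))*(-22) = -21*(-22) = 462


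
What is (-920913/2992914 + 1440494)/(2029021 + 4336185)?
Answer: 1437091246201/6350171383428 ≈ 0.22631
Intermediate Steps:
(-920913/2992914 + 1440494)/(2029021 + 4336185) = (-920913*1/2992914 + 1440494)/6365206 = (-306971/997638 + 1440494)*(1/6365206) = (1437091246201/997638)*(1/6365206) = 1437091246201/6350171383428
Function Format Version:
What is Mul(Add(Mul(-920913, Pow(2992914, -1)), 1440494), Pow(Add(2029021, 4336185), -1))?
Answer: Rational(1437091246201, 6350171383428) ≈ 0.22631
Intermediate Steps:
Mul(Add(Mul(-920913, Pow(2992914, -1)), 1440494), Pow(Add(2029021, 4336185), -1)) = Mul(Add(Mul(-920913, Rational(1, 2992914)), 1440494), Pow(6365206, -1)) = Mul(Add(Rational(-306971, 997638), 1440494), Rational(1, 6365206)) = Mul(Rational(1437091246201, 997638), Rational(1, 6365206)) = Rational(1437091246201, 6350171383428)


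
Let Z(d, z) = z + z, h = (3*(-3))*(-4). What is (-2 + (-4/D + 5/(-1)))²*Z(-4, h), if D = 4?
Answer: 4608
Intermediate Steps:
h = 36 (h = -9*(-4) = 36)
Z(d, z) = 2*z
(-2 + (-4/D + 5/(-1)))²*Z(-4, h) = (-2 + (-4/4 + 5/(-1)))²*(2*36) = (-2 + (-4*¼ + 5*(-1)))²*72 = (-2 + (-1 - 5))²*72 = (-2 - 6)²*72 = (-8)²*72 = 64*72 = 4608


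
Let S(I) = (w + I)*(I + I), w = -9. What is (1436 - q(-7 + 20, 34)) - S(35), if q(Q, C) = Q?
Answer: -397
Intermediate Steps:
S(I) = 2*I*(-9 + I) (S(I) = (-9 + I)*(I + I) = (-9 + I)*(2*I) = 2*I*(-9 + I))
(1436 - q(-7 + 20, 34)) - S(35) = (1436 - (-7 + 20)) - 2*35*(-9 + 35) = (1436 - 1*13) - 2*35*26 = (1436 - 13) - 1*1820 = 1423 - 1820 = -397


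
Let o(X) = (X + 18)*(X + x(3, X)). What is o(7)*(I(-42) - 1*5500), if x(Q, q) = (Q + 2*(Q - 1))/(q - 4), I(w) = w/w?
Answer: -1283100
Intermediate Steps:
I(w) = 1
x(Q, q) = (-2 + 3*Q)/(-4 + q) (x(Q, q) = (Q + 2*(-1 + Q))/(-4 + q) = (Q + (-2 + 2*Q))/(-4 + q) = (-2 + 3*Q)/(-4 + q))
o(X) = (18 + X)*(X + 7/(-4 + X)) (o(X) = (X + 18)*(X + (-2 + 3*3)/(-4 + X)) = (18 + X)*(X + (-2 + 9)/(-4 + X)) = (18 + X)*(X + 7/(-4 + X)))
o(7)*(I(-42) - 1*5500) = ((126 + 7*7 + 7*(-4 + 7)*(18 + 7))/(-4 + 7))*(1 - 1*5500) = ((126 + 49 + 7*3*25)/3)*(1 - 5500) = ((126 + 49 + 525)/3)*(-5499) = ((⅓)*700)*(-5499) = (700/3)*(-5499) = -1283100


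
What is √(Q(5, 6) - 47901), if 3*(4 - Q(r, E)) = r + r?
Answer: I*√431103/3 ≈ 218.86*I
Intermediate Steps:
Q(r, E) = 4 - 2*r/3 (Q(r, E) = 4 - (r + r)/3 = 4 - 2*r/3)
√(Q(5, 6) - 47901) = √((4 - ⅔*5) - 47901) = √((4 - 10/3) - 47901) = √(⅔ - 47901) = √(-143701/3) = I*√431103/3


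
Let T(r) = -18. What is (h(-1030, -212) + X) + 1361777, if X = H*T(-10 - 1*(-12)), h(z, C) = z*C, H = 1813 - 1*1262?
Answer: 1570219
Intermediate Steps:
H = 551 (H = 1813 - 1262 = 551)
h(z, C) = C*z
X = -9918 (X = 551*(-18) = -9918)
(h(-1030, -212) + X) + 1361777 = (-212*(-1030) - 9918) + 1361777 = (218360 - 9918) + 1361777 = 208442 + 1361777 = 1570219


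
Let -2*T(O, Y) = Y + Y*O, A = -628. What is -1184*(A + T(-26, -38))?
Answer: 1305952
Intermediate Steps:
T(O, Y) = -Y/2 - O*Y/2 (T(O, Y) = -(Y + Y*O)/2 = -(Y + O*Y)/2 = -Y/2 - O*Y/2)
-1184*(A + T(-26, -38)) = -1184*(-628 - 1/2*(-38)*(1 - 26)) = -1184*(-628 - 1/2*(-38)*(-25)) = -1184*(-628 - 475) = -1184*(-1103) = 1305952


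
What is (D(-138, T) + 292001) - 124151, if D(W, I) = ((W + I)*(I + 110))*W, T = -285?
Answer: -10047600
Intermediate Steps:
D(W, I) = W*(110 + I)*(I + W) (D(W, I) = ((I + W)*(110 + I))*W = ((110 + I)*(I + W))*W = W*(110 + I)*(I + W))
(D(-138, T) + 292001) - 124151 = (-138*((-285)**2 + 110*(-285) + 110*(-138) - 285*(-138)) + 292001) - 124151 = (-138*(81225 - 31350 - 15180 + 39330) + 292001) - 124151 = (-138*74025 + 292001) - 124151 = (-10215450 + 292001) - 124151 = -9923449 - 124151 = -10047600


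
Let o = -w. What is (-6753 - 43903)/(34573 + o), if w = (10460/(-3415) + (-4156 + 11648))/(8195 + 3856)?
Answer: -416941076448/284559474365 ≈ -1.4652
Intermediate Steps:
w = 5114944/8230833 (w = (10460*(-1/3415) + 7492)/12051 = (-2092/683 + 7492)*(1/12051) = (5114944/683)*(1/12051) = 5114944/8230833 ≈ 0.62144)
o = -5114944/8230833 (o = -1*5114944/8230833 = -5114944/8230833 ≈ -0.62144)
(-6753 - 43903)/(34573 + o) = (-6753 - 43903)/(34573 - 5114944/8230833) = -50656/284559474365/8230833 = -50656*8230833/284559474365 = -416941076448/284559474365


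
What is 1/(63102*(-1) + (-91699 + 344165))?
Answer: 1/189364 ≈ 5.2808e-6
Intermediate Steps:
1/(63102*(-1) + (-91699 + 344165)) = 1/(-63102 + 252466) = 1/189364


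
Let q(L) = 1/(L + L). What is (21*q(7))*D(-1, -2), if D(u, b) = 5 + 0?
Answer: 15/2 ≈ 7.5000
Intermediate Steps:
D(u, b) = 5
q(L) = 1/(2*L)
(21*q(7))*D(-1, -2) = (21*((½)/7))*5 = (21*((½)*(⅐)))*5 = (21*(1/14))*5 = (3/2)*5 = 15/2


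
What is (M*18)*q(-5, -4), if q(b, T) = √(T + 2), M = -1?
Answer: -18*I*√2 ≈ -25.456*I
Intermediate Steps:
q(b, T) = √(2 + T)
(M*18)*q(-5, -4) = (-1*18)*√(2 - 4) = -18*I*√2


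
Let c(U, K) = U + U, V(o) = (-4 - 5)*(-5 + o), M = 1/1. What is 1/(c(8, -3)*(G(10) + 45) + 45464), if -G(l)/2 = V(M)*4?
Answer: 1/41576 ≈ 2.4052e-5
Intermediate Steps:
M = 1
V(o) = 45 - 9*o (V(o) = -9*(-5 + o) = 45 - 9*o)
G(l) = -288 (G(l) = -2*(45 - 9*1)*4 = -2*(45 - 9)*4 = -72*4 = -2*144 = -288)
c(U, K) = 2*U
1/(c(8, -3)*(G(10) + 45) + 45464) = 1/((2*8)*(-288 + 45) + 45464) = 1/(16*(-243) + 45464) = 1/(-3888 + 45464) = 1/41576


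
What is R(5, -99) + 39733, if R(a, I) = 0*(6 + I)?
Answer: 39733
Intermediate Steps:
R(a, I) = 0
R(5, -99) + 39733 = 0 + 39733 = 39733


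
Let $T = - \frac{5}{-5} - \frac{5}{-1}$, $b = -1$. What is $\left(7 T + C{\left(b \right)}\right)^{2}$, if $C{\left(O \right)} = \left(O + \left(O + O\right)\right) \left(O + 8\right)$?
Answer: $441$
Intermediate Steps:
$C{\left(O \right)} = 3 O \left(8 + O\right)$ ($C{\left(O \right)} = \left(O + 2 O\right) \left(8 + O\right) = 3 O \left(8 + O\right)$)
$T = 6$ ($T = \left(-5\right) \left(- \frac{1}{5}\right) - -5 = 1 + 5 = 6$)
$\left(7 T + C{\left(b \right)}\right)^{2} = \left(7 \cdot 6 + 3 \left(-1\right) \left(8 - 1\right)\right)^{2} = \left(42 + 3 \left(-1\right) 7\right)^{2} = \left(42 - 21\right)^{2} = 21^{2} = 441$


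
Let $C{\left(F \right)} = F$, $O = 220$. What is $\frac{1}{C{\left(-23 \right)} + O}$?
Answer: $\frac{1}{197} \approx 0.0050761$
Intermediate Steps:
$\frac{1}{C{\left(-23 \right)} + O} = \frac{1}{-23 + 220} = \frac{1}{197}$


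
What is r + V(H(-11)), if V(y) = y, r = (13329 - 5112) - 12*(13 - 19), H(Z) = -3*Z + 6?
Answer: 8328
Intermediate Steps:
H(Z) = 6 - 3*Z
r = 8289 (r = 8217 - 12*(-6) = 8217 + 72 = 8289)
r + V(H(-11)) = 8289 + (6 - 3*(-11)) = 8289 + (6 + 33) = 8289 + 39 = 8328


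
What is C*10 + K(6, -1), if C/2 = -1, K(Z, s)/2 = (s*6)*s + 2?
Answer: -4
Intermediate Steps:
K(Z, s) = 4 + 12*s**2 (K(Z, s) = 2*((s*6)*s + 2) = 2*((6*s)*s + 2) = 2*(6*s**2 + 2) = 2*(2 + 6*s**2) = 4 + 12*s**2)
C = -2 (C = 2*(-1) = -2)
C*10 + K(6, -1) = -2*10 + (4 + 12*(-1)**2) = -20 + (4 + 12*1) = -20 + (4 + 12) = -20 + 16 = -4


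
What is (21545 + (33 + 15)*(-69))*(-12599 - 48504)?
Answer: -1114090999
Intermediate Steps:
(21545 + (33 + 15)*(-69))*(-12599 - 48504) = (21545 + 48*(-69))*(-61103) = (21545 - 3312)*(-61103) = 18233*(-61103) = -1114090999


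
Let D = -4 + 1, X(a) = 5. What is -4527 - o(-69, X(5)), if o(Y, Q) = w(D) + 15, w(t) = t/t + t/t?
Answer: -4544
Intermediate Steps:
D = -3
w(t) = 2 (w(t) = 1 + 1 = 2)
o(Y, Q) = 17 (o(Y, Q) = 2 + 15 = 17)
-4527 - o(-69, X(5)) = -4527 - 1*17 = -4527 - 17 = -4544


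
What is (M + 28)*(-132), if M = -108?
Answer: 10560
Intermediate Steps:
(M + 28)*(-132) = (-108 + 28)*(-132) = -80*(-132) = 10560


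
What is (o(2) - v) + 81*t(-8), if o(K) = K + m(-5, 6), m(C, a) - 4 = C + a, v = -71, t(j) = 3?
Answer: 321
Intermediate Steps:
m(C, a) = 4 + C + a (m(C, a) = 4 + (C + a) = 4 + C + a)
o(K) = 5 + K (o(K) = K + (4 - 5 + 6) = K + 5 = 5 + K)
(o(2) - v) + 81*t(-8) = ((5 + 2) - 1*(-71)) + 81*3 = (7 + 71) + 243 = 78 + 243 = 321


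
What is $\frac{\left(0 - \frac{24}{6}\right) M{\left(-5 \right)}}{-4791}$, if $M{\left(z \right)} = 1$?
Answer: $\frac{4}{4791} \approx 0.0008349$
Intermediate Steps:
$\frac{\left(0 - \frac{24}{6}\right) M{\left(-5 \right)}}{-4791} = \frac{\left(0 - \frac{24}{6}\right) 1}{-4791} = \left(0 - 4\right) 1 \left(- \frac{1}{4791}\right) = \left(-4\right) 1 \left(- \frac{1}{4791}\right) = \left(-4\right) \left(- \frac{1}{4791}\right) = \frac{4}{4791}$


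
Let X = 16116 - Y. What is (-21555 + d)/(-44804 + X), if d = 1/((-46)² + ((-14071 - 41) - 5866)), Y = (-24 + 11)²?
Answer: 385015411/515443734 ≈ 0.74696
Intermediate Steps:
Y = 169 (Y = (-13)² = 169)
X = 15947 (X = 16116 - 1*169 = 16116 - 169 = 15947)
d = -1/17862 (d = 1/(2116 + (-14112 - 5866)) = 1/(2116 - 19978) = 1/(-17862) = -1/17862 ≈ -5.5985e-5)
(-21555 + d)/(-44804 + X) = (-21555 - 1/17862)/(-44804 + 15947) = -385015411/17862/(-28857) = -385015411/17862*(-1/28857) = 385015411/515443734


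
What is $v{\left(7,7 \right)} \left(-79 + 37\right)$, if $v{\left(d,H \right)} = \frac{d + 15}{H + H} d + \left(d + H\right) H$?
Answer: $-4578$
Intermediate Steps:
$v{\left(d,H \right)} = H \left(H + d\right) + \frac{d \left(15 + d\right)}{2 H}$ ($v{\left(d,H \right)} = \frac{15 + d}{2 H} d + \left(H + d\right) H = \left(15 + d\right) \frac{1}{2 H} d + H \left(H + d\right) = \frac{15 + d}{2 H} d + H \left(H + d\right) = \frac{d \left(15 + d\right)}{2 H} + H \left(H + d\right) = H \left(H + d\right) + \frac{d \left(15 + d\right)}{2 H}$)
$v{\left(7,7 \right)} \left(-79 + 37\right) = \frac{7^{2} + 15 \cdot 7 + 2 \cdot 7^{2} \left(7 + 7\right)}{2 \cdot 7} \left(-79 + 37\right) = \frac{1}{2} \cdot \frac{1}{7} \left(49 + 105 + 2 \cdot 49 \cdot 14\right) \left(-42\right) = \frac{1}{2} \cdot \frac{1}{7} \left(49 + 105 + 1372\right) \left(-42\right) = \frac{1}{2} \cdot \frac{1}{7} \cdot 1526 \left(-42\right) = 109 \left(-42\right) = -4578$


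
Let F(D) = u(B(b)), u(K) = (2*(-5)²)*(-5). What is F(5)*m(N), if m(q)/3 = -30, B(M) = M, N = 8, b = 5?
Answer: 22500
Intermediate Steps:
u(K) = -250 (u(K) = (2*25)*(-5) = 50*(-5) = -250)
F(D) = -250
m(q) = -90 (m(q) = 3*(-30) = -90)
F(5)*m(N) = -250*(-90) = 22500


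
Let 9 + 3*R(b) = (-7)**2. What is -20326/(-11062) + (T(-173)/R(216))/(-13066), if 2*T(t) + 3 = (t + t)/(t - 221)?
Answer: 1046386760977/569472202480 ≈ 1.8375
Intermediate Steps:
T(t) = -3/2 + t/(-221 + t) (T(t) = -3/2 + ((t + t)/(t - 221))/2 = -3/2 + ((2*t)/(-221 + t))/2 = -3/2 + (2*t/(-221 + t))/2 = -3/2 + t/(-221 + t))
R(b) = 40/3 (R(b) = -3 + (1/3)*(-7)**2 = -3 + (1/3)*49 = -3 + 49/3 = 40/3)
-20326/(-11062) + (T(-173)/R(216))/(-13066) = -20326/(-11062) + (((663 - 1*(-173))/(2*(-221 - 173)))/(40/3))/(-13066) = -20326*(-1/11062) + (((1/2)*(663 + 173)/(-394))*(3/40))*(-1/13066) = 10163/5531 + (((1/2)*(-1/394)*836)*(3/40))*(-1/13066) = 10163/5531 - 209/197*3/40*(-1/13066) = 10163/5531 - 627/7880*(-1/13066) = 10163/5531 + 627/102960080 = 1046386760977/569472202480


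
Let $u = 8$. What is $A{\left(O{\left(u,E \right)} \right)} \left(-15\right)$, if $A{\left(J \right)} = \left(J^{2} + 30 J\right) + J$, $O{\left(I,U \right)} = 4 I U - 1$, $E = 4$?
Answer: $-300990$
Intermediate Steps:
$O{\left(I,U \right)} = -1 + 4 I U$ ($O{\left(I,U \right)} = 4 I U - 1 = -1 + 4 I U$)
$A{\left(J \right)} = J^{2} + 31 J$
$A{\left(O{\left(u,E \right)} \right)} \left(-15\right) = \left(-1 + 4 \cdot 8 \cdot 4\right) \left(31 - \left(1 - 128\right)\right) \left(-15\right) = \left(-1 + 128\right) \left(31 + \left(-1 + 128\right)\right) \left(-15\right) = 127 \left(31 + 127\right) \left(-15\right) = 127 \cdot 158 \left(-15\right) = 20066 \left(-15\right) = -300990$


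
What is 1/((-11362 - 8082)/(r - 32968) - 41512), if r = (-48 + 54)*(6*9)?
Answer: -8161/338774571 ≈ -2.4090e-5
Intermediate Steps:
r = 324 (r = 6*54 = 324)
1/((-11362 - 8082)/(r - 32968) - 41512) = 1/((-11362 - 8082)/(324 - 32968) - 41512) = 1/(-19444/(-32644) - 41512) = 1/(-19444*(-1/32644) - 41512) = 1/(4861/8161 - 41512) = 1/(-338774571/8161) = -8161/338774571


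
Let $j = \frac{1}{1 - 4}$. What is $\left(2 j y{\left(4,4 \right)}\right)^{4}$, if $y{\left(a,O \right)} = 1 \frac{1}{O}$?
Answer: $\frac{1}{1296} \approx 0.0007716$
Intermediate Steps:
$y{\left(a,O \right)} = \frac{1}{O}$
$j = - \frac{1}{3}$ ($j = \frac{1}{-3} = - \frac{1}{3} \approx -0.33333$)
$\left(2 j y{\left(4,4 \right)}\right)^{4} = \left(\frac{2 \left(- \frac{1}{3}\right)}{4}\right)^{4} = \left(\left(- \frac{2}{3}\right) \frac{1}{4}\right)^{4} = \left(- \frac{1}{6}\right)^{4} = \frac{1}{1296}$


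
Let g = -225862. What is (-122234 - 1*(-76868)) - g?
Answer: 180496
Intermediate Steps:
(-122234 - 1*(-76868)) - g = (-122234 - 1*(-76868)) - 1*(-225862) = (-122234 + 76868) + 225862 = -45366 + 225862 = 180496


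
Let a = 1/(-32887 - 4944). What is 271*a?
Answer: -271/37831 ≈ -0.0071634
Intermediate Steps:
a = -1/37831 (a = 1/(-37831) = -1/37831 ≈ -2.6433e-5)
271*a = 271*(-1/37831) = -271/37831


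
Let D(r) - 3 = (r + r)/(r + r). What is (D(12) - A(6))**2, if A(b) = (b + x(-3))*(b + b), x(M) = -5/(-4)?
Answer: 6889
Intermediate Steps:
x(M) = 5/4 (x(M) = -5*(-1/4) = 5/4)
D(r) = 4 (D(r) = 3 + (r + r)/(r + r) = 3 + (2*r)/((2*r)) = 3 + (2*r)*(1/(2*r)) = 3 + 1 = 4)
A(b) = 2*b*(5/4 + b) (A(b) = (b + 5/4)*(b + b) = (5/4 + b)*(2*b) = 2*b*(5/4 + b))
(D(12) - A(6))**2 = (4 - 6*(5 + 4*6)/2)**2 = (4 - 6*(5 + 24)/2)**2 = (4 - 6*29/2)**2 = (4 - 1*87)**2 = (4 - 87)**2 = (-83)**2 = 6889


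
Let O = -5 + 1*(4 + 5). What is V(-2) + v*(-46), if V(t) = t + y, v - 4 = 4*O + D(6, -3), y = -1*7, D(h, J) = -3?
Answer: -791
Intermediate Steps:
O = 4 (O = -5 + 1*9 = -5 + 9 = 4)
y = -7
v = 17 (v = 4 + (4*4 - 3) = 4 + (16 - 3) = 4 + 13 = 17)
V(t) = -7 + t (V(t) = t - 7 = -7 + t)
V(-2) + v*(-46) = (-7 - 2) + 17*(-46) = -9 - 782 = -791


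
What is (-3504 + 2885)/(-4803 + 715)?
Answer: 619/4088 ≈ 0.15142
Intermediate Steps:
(-3504 + 2885)/(-4803 + 715) = -619/(-4088) = -619*(-1/4088) = 619/4088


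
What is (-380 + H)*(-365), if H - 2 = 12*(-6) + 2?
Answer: 163520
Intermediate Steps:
H = -68 (H = 2 + (12*(-6) + 2) = 2 + (-72 + 2) = 2 - 70 = -68)
(-380 + H)*(-365) = (-380 - 68)*(-365) = -448*(-365) = 163520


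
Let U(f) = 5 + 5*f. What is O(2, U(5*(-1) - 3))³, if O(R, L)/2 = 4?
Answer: 512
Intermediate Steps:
O(R, L) = 8 (O(R, L) = 2*4 = 8)
O(2, U(5*(-1) - 3))³ = 8³ = 512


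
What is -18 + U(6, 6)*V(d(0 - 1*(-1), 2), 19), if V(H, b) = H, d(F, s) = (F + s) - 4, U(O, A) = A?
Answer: -24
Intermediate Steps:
d(F, s) = -4 + F + s
-18 + U(6, 6)*V(d(0 - 1*(-1), 2), 19) = -18 + 6*(-4 + (0 - 1*(-1)) + 2) = -18 + 6*(-4 + (0 + 1) + 2) = -18 + 6*(-4 + 1 + 2) = -18 + 6*(-1) = -18 - 6 = -24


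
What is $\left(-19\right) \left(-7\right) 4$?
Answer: $532$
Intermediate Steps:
$\left(-19\right) \left(-7\right) 4 = 133 \cdot 4 = 532$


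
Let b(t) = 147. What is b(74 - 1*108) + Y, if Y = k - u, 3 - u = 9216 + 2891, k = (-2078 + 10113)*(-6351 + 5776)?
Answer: -4607874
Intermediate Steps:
k = -4620125 (k = 8035*(-575) = -4620125)
u = -12104 (u = 3 - (9216 + 2891) = 3 - 1*12107 = 3 - 12107 = -12104)
Y = -4608021 (Y = -4620125 - 1*(-12104) = -4620125 + 12104 = -4608021)
b(74 - 1*108) + Y = 147 - 4608021 = -4607874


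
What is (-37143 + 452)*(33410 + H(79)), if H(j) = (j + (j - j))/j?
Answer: -1225883001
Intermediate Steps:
H(j) = 1 (H(j) = (j + 0)/j = j/j = 1)
(-37143 + 452)*(33410 + H(79)) = (-37143 + 452)*(33410 + 1) = -36691*33411 = -1225883001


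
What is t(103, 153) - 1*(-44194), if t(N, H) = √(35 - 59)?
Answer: 44194 + 2*I*√6 ≈ 44194.0 + 4.899*I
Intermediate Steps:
t(N, H) = 2*I*√6 (t(N, H) = √(-24) = 2*I*√6)
t(103, 153) - 1*(-44194) = 2*I*√6 - 1*(-44194) = 2*I*√6 + 44194 = 44194 + 2*I*√6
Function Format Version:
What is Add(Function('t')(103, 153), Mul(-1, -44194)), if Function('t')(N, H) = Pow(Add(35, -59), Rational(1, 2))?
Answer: Add(44194, Mul(2, I, Pow(6, Rational(1, 2)))) ≈ Add(44194., Mul(4.8990, I))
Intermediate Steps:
Function('t')(N, H) = Mul(2, I, Pow(6, Rational(1, 2))) (Function('t')(N, H) = Pow(-24, Rational(1, 2)) = Mul(2, I, Pow(6, Rational(1, 2))))
Add(Function('t')(103, 153), Mul(-1, -44194)) = Add(Mul(2, I, Pow(6, Rational(1, 2))), Mul(-1, -44194)) = Add(Mul(2, I, Pow(6, Rational(1, 2))), 44194) = Add(44194, Mul(2, I, Pow(6, Rational(1, 2))))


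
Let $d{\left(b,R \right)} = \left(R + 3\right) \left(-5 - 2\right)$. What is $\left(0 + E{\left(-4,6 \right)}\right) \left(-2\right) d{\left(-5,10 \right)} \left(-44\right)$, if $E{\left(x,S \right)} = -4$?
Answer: $32032$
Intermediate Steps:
$d{\left(b,R \right)} = -21 - 7 R$ ($d{\left(b,R \right)} = \left(3 + R\right) \left(-7\right) = -21 - 7 R$)
$\left(0 + E{\left(-4,6 \right)}\right) \left(-2\right) d{\left(-5,10 \right)} \left(-44\right) = \left(0 - 4\right) \left(-2\right) \left(-21 - 70\right) \left(-44\right) = \left(-4\right) \left(-2\right) \left(-21 - 70\right) \left(-44\right) = 8 \left(-91\right) \left(-44\right) = \left(-728\right) \left(-44\right) = 32032$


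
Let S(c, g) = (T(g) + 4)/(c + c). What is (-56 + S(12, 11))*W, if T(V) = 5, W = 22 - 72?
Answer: 11125/4 ≈ 2781.3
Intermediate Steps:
W = -50
S(c, g) = 9/(2*c) (S(c, g) = (5 + 4)/(c + c) = 9/((2*c)) = 9*(1/(2*c)) = 9/(2*c))
(-56 + S(12, 11))*W = (-56 + (9/2)/12)*(-50) = (-56 + (9/2)*(1/12))*(-50) = (-56 + 3/8)*(-50) = -445/8*(-50) = 11125/4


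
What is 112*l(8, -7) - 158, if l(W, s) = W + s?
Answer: -46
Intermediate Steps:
112*l(8, -7) - 158 = 112*(8 - 7) - 158 = 112*1 - 158 = 112 - 158 = -46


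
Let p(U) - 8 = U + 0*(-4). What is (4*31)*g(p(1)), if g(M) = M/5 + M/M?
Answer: 1736/5 ≈ 347.20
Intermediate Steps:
p(U) = 8 + U (p(U) = 8 + (U + 0*(-4)) = 8 + (U + 0) = 8 + U)
g(M) = 1 + M/5 (g(M) = M*(⅕) + 1 = M/5 + 1 = 1 + M/5)
(4*31)*g(p(1)) = (4*31)*(1 + (8 + 1)/5) = 124*(1 + (⅕)*9) = 124*(1 + 9/5) = 124*(14/5) = 1736/5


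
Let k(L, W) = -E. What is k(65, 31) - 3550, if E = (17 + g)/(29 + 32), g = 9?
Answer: -216576/61 ≈ -3550.4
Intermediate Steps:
E = 26/61 (E = (17 + 9)/(29 + 32) = 26/61 ≈ 0.42623)
k(L, W) = -26/61 (k(L, W) = -1*26/61 = -26/61)
k(65, 31) - 3550 = -26/61 - 3550 = -216576/61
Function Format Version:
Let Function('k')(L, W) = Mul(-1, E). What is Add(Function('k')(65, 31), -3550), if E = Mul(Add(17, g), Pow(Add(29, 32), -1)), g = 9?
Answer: Rational(-216576, 61) ≈ -3550.4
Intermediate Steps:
E = Rational(26, 61) (E = Mul(Add(17, 9), Pow(Add(29, 32), -1)) = Mul(26, Pow(61, -1)) = Mul(26, Rational(1, 61)) = Rational(26, 61) ≈ 0.42623)
Function('k')(L, W) = Rational(-26, 61) (Function('k')(L, W) = Mul(-1, Rational(26, 61)) = Rational(-26, 61))
Add(Function('k')(65, 31), -3550) = Add(Rational(-26, 61), -3550) = Rational(-216576, 61)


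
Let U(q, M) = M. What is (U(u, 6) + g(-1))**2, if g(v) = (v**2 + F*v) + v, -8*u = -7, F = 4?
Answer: 4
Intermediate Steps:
u = 7/8 (u = -1/8*(-7) = 7/8 ≈ 0.87500)
g(v) = v**2 + 5*v (g(v) = (v**2 + 4*v) + v = v**2 + 5*v)
(U(u, 6) + g(-1))**2 = (6 - (5 - 1))**2 = (6 - 1*4)**2 = (6 - 4)**2 = 2**2 = 4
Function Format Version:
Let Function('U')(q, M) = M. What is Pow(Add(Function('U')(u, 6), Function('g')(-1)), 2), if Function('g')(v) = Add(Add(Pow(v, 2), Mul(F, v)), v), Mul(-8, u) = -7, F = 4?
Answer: 4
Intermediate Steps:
u = Rational(7, 8) (u = Mul(Rational(-1, 8), -7) = Rational(7, 8) ≈ 0.87500)
Function('g')(v) = Add(Pow(v, 2), Mul(5, v)) (Function('g')(v) = Add(Add(Pow(v, 2), Mul(4, v)), v) = Add(Pow(v, 2), Mul(5, v)))
Pow(Add(Function('U')(u, 6), Function('g')(-1)), 2) = Pow(Add(6, Mul(-1, Add(5, -1))), 2) = Pow(Add(6, Mul(-1, 4)), 2) = Pow(Add(6, -4), 2) = Pow(2, 2) = 4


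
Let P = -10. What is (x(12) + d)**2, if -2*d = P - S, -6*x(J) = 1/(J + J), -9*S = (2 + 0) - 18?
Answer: 717409/20736 ≈ 34.597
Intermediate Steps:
S = 16/9 (S = -((2 + 0) - 18)/9 = -(2 - 18)/9 = -1/9*(-16) = 16/9 ≈ 1.7778)
x(J) = -1/(12*J) (x(J) = -1/(6*(J + J)) = -1/(2*J)/6 = -1/(12*J))
d = 53/9 (d = -(-10 - 1*16/9)/2 = -(-10 - 16/9)/2 = -1/2*(-106/9) = 53/9 ≈ 5.8889)
(x(12) + d)**2 = (-1/12/12 + 53/9)**2 = (-1/12*1/12 + 53/9)**2 = (-1/144 + 53/9)**2 = (847/144)**2 = 717409/20736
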